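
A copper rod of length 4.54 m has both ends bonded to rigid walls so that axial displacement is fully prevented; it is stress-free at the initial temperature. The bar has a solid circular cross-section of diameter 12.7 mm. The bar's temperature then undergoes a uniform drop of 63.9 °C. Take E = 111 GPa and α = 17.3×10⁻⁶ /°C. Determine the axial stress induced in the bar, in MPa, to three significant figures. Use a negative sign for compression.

Free thermal expansion αLΔT = 17.3e-6 · 4540 · -63.9 = -5.019 mm.
The walls impose strain ε = −(-5.019)/4540 = 1.1055e-03; σ = Eε = 111000 · 1.1055e-03 = 122.7 MPa.

123 MPa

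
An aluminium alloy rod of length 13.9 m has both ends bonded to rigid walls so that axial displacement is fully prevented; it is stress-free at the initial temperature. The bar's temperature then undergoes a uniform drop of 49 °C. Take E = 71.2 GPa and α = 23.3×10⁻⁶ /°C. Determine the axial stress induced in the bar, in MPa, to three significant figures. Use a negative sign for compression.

81.3 MPa

Free thermal expansion αLΔT = 23.3e-6 · 13900 · -49 = -15.87 mm.
The walls impose strain ε = −(-15.87)/13900 = 1.1417e-03; σ = Eε = 71200 · 1.1417e-03 = 81.29 MPa.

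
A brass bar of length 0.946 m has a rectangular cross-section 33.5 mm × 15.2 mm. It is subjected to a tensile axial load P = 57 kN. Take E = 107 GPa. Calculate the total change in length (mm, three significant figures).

A = 509.2 mm².
δ_mech = NL/(AE) = 57000·946/(509.2·107000) = 0.9897 mm.

0.990 mm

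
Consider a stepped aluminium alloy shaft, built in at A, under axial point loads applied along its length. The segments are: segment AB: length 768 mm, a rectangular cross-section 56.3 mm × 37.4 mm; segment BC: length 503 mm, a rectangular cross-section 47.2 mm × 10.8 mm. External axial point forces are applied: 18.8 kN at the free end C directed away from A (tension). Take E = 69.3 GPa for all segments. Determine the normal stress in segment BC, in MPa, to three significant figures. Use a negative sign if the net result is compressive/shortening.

Internal axial forces (sectioning from the free end, tension +): N_BC = 18.8 kN, N_AB = 18.8 kN.
A_BC = 509.8 mm².
σ_BC = N_BC/A_BC = 18800/509.8 = 36.88 MPa.

36.9 MPa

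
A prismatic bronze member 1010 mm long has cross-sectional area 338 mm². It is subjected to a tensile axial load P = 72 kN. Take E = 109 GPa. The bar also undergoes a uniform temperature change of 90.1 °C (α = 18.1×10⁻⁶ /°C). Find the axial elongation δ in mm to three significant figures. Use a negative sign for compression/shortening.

3.62 mm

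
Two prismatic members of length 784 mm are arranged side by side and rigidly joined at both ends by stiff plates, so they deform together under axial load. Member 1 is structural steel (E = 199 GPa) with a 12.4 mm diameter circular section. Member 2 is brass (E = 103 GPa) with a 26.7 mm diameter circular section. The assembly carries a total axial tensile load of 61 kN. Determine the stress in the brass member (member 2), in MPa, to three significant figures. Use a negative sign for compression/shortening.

76.9 MPa

A_1 = 120.8 mm².
A_2 = 559.9 mm².
Equal strain + equilibrium ⇒ each member carries load in proportion to AE: A₁E₁ = 24030000 N, A₂E₂ = 57670000 N, ΣAE = 81700000 N.
σ₂ = P·E₂/ΣAE = 61000·103000/81700000 = 76.9 MPa.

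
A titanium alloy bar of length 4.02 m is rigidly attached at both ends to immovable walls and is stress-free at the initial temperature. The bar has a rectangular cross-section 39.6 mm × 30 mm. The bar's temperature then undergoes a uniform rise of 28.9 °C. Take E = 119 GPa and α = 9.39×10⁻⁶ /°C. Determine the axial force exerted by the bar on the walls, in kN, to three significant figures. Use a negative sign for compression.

Free thermal expansion αLΔT = 9.39e-6 · 4020 · 28.9 = 1.091 mm.
The walls impose strain ε = −(1.091)/4020 = -2.7137e-04; σ = Eε = 119000 · -2.7137e-04 = -32.29 MPa.
Wall reaction R = σ·A = -32.29·1188 = -38360 N = -38.36 kN.

-38.4 kN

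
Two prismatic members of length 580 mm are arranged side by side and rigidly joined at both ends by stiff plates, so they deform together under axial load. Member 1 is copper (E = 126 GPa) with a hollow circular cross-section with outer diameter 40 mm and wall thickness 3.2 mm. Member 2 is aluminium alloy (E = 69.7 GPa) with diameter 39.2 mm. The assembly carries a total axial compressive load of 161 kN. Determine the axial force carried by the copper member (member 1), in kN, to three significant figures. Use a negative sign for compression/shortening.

-57.4 kN

A_1 = 370 mm².
A_2 = 1207 mm².
Equal strain + equilibrium ⇒ each member carries load in proportion to AE: A₁E₁ = 46610000 N, A₂E₂ = 84120000 N, ΣAE = 130700000 N.
F₁ = P·A₁E₁/ΣAE = -161000·46610000/130700000 = -57410 N.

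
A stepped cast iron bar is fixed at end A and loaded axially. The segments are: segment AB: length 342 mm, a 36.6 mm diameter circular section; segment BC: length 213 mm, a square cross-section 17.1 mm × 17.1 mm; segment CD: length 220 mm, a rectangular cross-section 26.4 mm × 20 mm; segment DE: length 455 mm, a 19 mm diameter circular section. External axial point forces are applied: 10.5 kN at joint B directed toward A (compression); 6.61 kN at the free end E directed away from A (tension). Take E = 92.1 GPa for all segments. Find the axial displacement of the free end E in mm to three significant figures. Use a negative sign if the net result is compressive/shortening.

Internal axial forces (sectioning from the free end, tension +): N_DE = 6.61 kN, N_CD = 6.61 kN, N_BC = 6.61 kN, N_AB = -3.89 kN.
A_AB = 1052 mm².
A_BC = 292.4 mm².
A_CD = 528 mm².
A_DE = 283.5 mm².
δ_AB = -3890·342/(1052·92100) = -0.01373 mm
δ_BC = 6610·213/(292.4·92100) = 0.05228 mm
δ_CD = 6610·220/(528·92100) = 0.0299 mm
δ_DE = 6610·455/(283.5·92100) = 0.1152 mm
δ = Σδ_i = 0.1836 mm.

0.184 mm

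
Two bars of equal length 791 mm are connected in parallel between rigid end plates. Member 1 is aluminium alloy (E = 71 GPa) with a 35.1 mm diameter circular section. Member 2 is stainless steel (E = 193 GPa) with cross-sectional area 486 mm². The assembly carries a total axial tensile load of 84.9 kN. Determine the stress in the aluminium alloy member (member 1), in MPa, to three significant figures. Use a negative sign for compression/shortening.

A_1 = 967.6 mm².
Equal strain + equilibrium ⇒ each member carries load in proportion to AE: A₁E₁ = 68700000 N, A₂E₂ = 93800000 N, ΣAE = 162500000 N.
σ₁ = P·E₁/ΣAE = 84900·71000/162500000 = 37.1 MPa.

37.1 MPa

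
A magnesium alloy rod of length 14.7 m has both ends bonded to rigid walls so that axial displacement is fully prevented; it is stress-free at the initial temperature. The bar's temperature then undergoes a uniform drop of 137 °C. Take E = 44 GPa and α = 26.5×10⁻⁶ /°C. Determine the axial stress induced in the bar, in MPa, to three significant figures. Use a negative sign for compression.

160 MPa

Free thermal expansion αLΔT = 26.5e-6 · 14700 · -137 = -53.37 mm.
The walls impose strain ε = −(-53.37)/14700 = 3.6305e-03; σ = Eε = 44000 · 3.6305e-03 = 159.7 MPa.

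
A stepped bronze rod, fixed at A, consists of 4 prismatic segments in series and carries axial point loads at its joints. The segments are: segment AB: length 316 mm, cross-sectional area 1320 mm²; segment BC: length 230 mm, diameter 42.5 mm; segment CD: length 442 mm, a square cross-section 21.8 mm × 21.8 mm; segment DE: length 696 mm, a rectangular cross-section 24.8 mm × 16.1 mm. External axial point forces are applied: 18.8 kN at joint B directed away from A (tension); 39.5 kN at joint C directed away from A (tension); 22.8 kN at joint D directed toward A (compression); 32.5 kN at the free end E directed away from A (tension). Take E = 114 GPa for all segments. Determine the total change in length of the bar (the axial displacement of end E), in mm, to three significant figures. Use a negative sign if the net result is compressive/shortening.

Internal axial forces (sectioning from the free end, tension +): N_DE = 32.5 kN, N_CD = 9.7 kN, N_BC = 49.2 kN, N_AB = 68 kN.
A_BC = 1419 mm².
A_CD = 475.2 mm².
A_DE = 399.3 mm².
δ_AB = 68000·316/(1320·114000) = 0.1428 mm
δ_BC = 49200·230/(1419·114000) = 0.06997 mm
δ_CD = 9700·442/(475.2·114000) = 0.07914 mm
δ_DE = 32500·696/(399.3·114000) = 0.4969 mm
δ = Σδ_i = 0.7889 mm.

0.789 mm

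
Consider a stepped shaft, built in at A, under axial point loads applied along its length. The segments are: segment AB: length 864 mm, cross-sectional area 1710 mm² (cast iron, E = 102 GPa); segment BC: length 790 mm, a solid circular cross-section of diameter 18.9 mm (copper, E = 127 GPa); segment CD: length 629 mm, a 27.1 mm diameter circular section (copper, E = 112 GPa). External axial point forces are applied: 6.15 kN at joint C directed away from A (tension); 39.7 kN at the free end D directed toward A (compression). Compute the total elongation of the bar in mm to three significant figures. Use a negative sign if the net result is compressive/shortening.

-1.30 mm

Internal axial forces (sectioning from the free end, tension +): N_CD = -39.7 kN, N_BC = -33.55 kN, N_AB = -33.55 kN.
A_BC = 280.6 mm².
A_CD = 576.8 mm².
δ_AB = -33550·864/(1710·102000) = -0.1662 mm
δ_BC = -33550·790/(280.6·127000) = -0.7439 mm
δ_CD = -39700·629/(576.8·112000) = -0.3865 mm
δ = Σδ_i = -1.297 mm.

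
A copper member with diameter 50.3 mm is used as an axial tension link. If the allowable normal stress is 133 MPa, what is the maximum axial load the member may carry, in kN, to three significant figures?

A = 1987 mm².
P_max = σ_allow · A = 133 · 1987 = 264300 N = 264.3 kN.

264 kN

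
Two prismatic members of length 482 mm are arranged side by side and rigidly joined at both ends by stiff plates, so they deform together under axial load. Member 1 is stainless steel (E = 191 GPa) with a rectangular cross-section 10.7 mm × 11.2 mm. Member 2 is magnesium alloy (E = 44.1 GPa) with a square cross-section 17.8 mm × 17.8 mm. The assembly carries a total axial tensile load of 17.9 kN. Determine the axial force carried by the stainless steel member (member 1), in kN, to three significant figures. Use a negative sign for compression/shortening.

11.1 kN

A_1 = 119.8 mm².
A_2 = 316.8 mm².
Equal strain + equilibrium ⇒ each member carries load in proportion to AE: A₁E₁ = 22890000 N, A₂E₂ = 13970000 N, ΣAE = 36860000 N.
F₁ = P·A₁E₁/ΣAE = 17900·22890000/36860000 = 11110 N.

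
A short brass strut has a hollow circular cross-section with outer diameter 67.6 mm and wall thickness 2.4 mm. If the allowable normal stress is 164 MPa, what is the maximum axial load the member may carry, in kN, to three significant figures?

80.6 kN

A = 491.6 mm².
P_max = σ_allow · A = 164 · 491.6 = 80620 N = 80.62 kN.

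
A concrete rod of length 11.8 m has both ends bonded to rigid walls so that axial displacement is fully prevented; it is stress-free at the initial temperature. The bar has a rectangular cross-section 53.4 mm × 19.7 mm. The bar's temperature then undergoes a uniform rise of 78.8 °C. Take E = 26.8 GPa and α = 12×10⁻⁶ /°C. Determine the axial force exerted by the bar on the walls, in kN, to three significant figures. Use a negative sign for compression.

-26.7 kN

Free thermal expansion αLΔT = 12e-6 · 11800 · 78.8 = 11.16 mm.
The walls impose strain ε = −(11.16)/11800 = -9.4560e-04; σ = Eε = 26800 · -9.4560e-04 = -25.34 MPa.
Wall reaction R = σ·A = -25.34·1052 = -26660 N = -26.66 kN.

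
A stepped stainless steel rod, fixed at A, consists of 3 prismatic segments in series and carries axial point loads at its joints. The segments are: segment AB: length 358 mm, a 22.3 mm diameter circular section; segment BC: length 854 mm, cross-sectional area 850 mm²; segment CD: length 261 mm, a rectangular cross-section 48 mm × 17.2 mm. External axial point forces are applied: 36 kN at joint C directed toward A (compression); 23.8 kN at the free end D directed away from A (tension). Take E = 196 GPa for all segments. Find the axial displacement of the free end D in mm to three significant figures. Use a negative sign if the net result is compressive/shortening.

-0.0812 mm

Internal axial forces (sectioning from the free end, tension +): N_CD = 23.8 kN, N_BC = -12.2 kN, N_AB = -12.2 kN.
A_AB = 390.6 mm².
A_CD = 825.6 mm².
δ_AB = -12200·358/(390.6·196000) = -0.05705 mm
δ_BC = -12200·854/(850·196000) = -0.06254 mm
δ_CD = 23800·261/(825.6·196000) = 0.03839 mm
δ = Σδ_i = -0.0812 mm.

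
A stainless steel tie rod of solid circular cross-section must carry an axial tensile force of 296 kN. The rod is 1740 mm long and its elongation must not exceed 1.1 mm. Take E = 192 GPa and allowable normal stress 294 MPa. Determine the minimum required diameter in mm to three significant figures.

55.7 mm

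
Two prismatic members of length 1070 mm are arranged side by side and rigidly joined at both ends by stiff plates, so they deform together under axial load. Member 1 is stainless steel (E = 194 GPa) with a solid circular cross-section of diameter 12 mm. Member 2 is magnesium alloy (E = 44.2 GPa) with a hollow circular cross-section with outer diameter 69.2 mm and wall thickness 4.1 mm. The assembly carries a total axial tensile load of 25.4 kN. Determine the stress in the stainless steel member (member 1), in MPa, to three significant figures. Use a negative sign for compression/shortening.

83.5 MPa

A_1 = 113.1 mm².
A_2 = 838.5 mm².
Equal strain + equilibrium ⇒ each member carries load in proportion to AE: A₁E₁ = 21940000 N, A₂E₂ = 37060000 N, ΣAE = 59000000 N.
σ₁ = P·E₁/ΣAE = 25400·194000/59000000 = 83.51 MPa.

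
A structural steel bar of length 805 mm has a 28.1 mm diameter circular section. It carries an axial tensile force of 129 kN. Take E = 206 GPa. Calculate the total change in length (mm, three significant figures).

0.813 mm

A = 620.2 mm².
δ_mech = NL/(AE) = 129000·805/(620.2·206000) = 0.8129 mm.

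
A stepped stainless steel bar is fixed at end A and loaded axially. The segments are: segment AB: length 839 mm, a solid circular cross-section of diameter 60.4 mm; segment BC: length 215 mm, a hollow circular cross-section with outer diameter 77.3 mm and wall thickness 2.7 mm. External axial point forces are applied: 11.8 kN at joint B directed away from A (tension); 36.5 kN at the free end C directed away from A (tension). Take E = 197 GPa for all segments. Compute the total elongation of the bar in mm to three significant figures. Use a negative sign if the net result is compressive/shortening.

0.135 mm

Internal axial forces (sectioning from the free end, tension +): N_BC = 36.5 kN, N_AB = 48.3 kN.
A_AB = 2865 mm².
A_BC = 632.8 mm².
δ_AB = 48300·839/(2865·197000) = 0.07179 mm
δ_BC = 36500·215/(632.8·197000) = 0.06295 mm
δ = Σδ_i = 0.1347 mm.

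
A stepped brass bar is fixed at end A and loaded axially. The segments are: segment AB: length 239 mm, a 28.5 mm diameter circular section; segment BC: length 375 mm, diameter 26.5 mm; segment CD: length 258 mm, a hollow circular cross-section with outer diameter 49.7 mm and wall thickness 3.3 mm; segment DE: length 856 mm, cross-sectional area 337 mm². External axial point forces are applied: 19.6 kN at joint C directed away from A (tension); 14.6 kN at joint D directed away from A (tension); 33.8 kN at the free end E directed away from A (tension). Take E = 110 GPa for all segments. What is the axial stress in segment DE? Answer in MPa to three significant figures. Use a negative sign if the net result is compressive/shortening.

100 MPa

Internal axial forces (sectioning from the free end, tension +): N_DE = 33.8 kN, N_CD = 48.4 kN, N_BC = 68 kN, N_AB = 68 kN.
σ_DE = N_DE/A_DE = 33800/337 = 100.3 MPa.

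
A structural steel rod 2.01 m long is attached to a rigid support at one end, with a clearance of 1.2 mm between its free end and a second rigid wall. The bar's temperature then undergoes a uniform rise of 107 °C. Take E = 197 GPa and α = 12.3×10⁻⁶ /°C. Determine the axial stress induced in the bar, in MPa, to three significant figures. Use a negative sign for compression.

-142 MPa

Free thermal expansion αLΔT = 12.3e-6 · 2010 · 107 = 2.645 mm.
The walls engage after the gap closes; constrained expansion = 2.645 − 1.2 = 1.445 mm.
The walls impose strain ε = −(1.445)/2010 = -7.1909e-04; σ = Eε = 197000 · -7.1909e-04 = -141.7 MPa.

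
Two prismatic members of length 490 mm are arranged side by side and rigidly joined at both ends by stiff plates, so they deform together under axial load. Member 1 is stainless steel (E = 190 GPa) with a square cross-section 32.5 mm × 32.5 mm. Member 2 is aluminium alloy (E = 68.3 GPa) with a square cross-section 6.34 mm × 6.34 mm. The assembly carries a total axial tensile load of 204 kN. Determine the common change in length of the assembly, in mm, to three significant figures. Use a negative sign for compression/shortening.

A_1 = 1056 mm².
A_2 = 40.2 mm².
Equal strain + equilibrium ⇒ each member carries load in proportion to AE: A₁E₁ = 200700000 N, A₂E₂ = 2745000 N, ΣAE = 203400000 N.
δ = PL/ΣAE = 204000·490/203400000 = 0.4914 mm.

0.491 mm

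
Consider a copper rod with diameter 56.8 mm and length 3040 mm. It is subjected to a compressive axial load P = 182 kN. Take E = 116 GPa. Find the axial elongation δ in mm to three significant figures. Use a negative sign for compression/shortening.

-1.88 mm

A = 2534 mm².
δ_mech = NL/(AE) = -182000·3040/(2534·116000) = -1.882 mm.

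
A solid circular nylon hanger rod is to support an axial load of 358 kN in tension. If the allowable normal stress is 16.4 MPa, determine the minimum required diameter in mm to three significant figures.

167 mm

Required area A ≥ P/σ_allow = 358000/16.4 = 21830 mm².
For a solid circular section, d ≥ √(4A/π) = 166.7 mm.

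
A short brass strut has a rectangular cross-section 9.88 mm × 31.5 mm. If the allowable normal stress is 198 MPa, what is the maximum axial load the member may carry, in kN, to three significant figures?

A = 311.2 mm².
P_max = σ_allow · A = 198 · 311.2 = 61620 N = 61.62 kN.

61.6 kN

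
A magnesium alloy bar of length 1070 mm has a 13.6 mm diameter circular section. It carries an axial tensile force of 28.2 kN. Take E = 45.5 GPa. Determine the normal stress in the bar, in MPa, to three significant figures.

A = 145.3 mm².
σ = N/A = 28200/145.3 = 194.1 MPa.

194 MPa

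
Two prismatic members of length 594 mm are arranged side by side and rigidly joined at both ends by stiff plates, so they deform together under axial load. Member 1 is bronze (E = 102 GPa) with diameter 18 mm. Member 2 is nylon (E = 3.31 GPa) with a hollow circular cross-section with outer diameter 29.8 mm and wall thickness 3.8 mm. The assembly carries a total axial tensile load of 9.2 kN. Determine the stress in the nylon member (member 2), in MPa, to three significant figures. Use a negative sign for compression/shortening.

1.13 MPa

A_1 = 254.5 mm².
A_2 = 310.4 mm².
Equal strain + equilibrium ⇒ each member carries load in proportion to AE: A₁E₁ = 25960000 N, A₂E₂ = 1027000 N, ΣAE = 26980000 N.
σ₂ = P·E₂/ΣAE = 9200·3310/26980000 = 1.129 MPa.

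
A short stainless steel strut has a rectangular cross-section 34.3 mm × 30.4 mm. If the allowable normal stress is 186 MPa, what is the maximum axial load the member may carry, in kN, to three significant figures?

194 kN

A = 1043 mm².
P_max = σ_allow · A = 186 · 1043 = 193900 N = 193.9 kN.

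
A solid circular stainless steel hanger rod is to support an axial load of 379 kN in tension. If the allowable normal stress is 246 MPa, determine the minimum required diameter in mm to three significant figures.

Required area A ≥ P/σ_allow = 379000/246 = 1541 mm².
For a solid circular section, d ≥ √(4A/π) = 44.29 mm.

44.3 mm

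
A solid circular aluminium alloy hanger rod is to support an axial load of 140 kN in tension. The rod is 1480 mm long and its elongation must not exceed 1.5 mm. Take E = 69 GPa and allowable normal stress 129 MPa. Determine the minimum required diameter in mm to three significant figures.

50.5 mm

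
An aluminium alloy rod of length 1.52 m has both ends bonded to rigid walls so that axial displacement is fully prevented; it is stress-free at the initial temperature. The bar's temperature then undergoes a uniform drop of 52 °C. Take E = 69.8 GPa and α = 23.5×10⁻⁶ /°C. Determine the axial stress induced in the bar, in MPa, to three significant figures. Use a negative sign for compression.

85.3 MPa

Free thermal expansion αLΔT = 23.5e-6 · 1520 · -52 = -1.857 mm.
The walls impose strain ε = −(-1.857)/1520 = 1.2220e-03; σ = Eε = 69800 · 1.2220e-03 = 85.3 MPa.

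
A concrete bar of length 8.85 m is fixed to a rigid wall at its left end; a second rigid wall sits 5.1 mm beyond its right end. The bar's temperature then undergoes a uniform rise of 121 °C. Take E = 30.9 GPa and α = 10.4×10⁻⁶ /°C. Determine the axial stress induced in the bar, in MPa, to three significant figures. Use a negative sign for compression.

Free thermal expansion αLΔT = 10.4e-6 · 8850 · 121 = 11.14 mm.
The walls engage after the gap closes; constrained expansion = 11.14 − 5.1 = 6.037 mm.
The walls impose strain ε = −(6.037)/8850 = -6.8213e-04; σ = Eε = 30900 · -6.8213e-04 = -21.08 MPa.

-21.1 MPa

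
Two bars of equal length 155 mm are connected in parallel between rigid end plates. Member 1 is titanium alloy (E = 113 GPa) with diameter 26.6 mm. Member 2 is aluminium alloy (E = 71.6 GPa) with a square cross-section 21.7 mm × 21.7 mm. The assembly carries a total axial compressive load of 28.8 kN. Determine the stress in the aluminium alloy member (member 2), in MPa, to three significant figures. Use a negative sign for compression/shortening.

A_1 = 555.7 mm².
A_2 = 470.9 mm².
Equal strain + equilibrium ⇒ each member carries load in proportion to AE: A₁E₁ = 62800000 N, A₂E₂ = 33720000 N, ΣAE = 96510000 N.
σ₂ = P·E₂/ΣAE = -28800·71600/96510000 = -21.37 MPa.

-21.4 MPa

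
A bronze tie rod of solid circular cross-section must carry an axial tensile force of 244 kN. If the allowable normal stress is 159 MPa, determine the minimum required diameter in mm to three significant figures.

Required area A ≥ P/σ_allow = 244000/159 = 1535 mm².
For a solid circular section, d ≥ √(4A/π) = 44.2 mm.

44.2 mm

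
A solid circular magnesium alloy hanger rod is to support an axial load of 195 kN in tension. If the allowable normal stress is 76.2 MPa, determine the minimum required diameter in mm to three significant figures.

Required area A ≥ P/σ_allow = 195000/76.2 = 2559 mm².
For a solid circular section, d ≥ √(4A/π) = 57.08 mm.

57.1 mm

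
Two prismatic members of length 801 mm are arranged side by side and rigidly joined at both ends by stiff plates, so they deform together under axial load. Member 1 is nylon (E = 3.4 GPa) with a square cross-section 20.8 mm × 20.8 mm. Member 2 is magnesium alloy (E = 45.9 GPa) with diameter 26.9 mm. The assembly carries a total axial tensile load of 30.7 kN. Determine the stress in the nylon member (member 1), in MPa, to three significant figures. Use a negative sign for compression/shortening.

3.79 MPa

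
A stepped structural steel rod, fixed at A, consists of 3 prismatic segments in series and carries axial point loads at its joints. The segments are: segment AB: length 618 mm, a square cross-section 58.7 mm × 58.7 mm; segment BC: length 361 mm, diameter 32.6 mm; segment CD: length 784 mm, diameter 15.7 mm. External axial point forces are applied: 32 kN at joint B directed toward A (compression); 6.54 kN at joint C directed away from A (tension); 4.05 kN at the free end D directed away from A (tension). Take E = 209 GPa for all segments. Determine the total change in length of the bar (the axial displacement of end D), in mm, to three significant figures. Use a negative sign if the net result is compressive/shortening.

Internal axial forces (sectioning from the free end, tension +): N_CD = 4.05 kN, N_BC = 10.59 kN, N_AB = -21.41 kN.
A_AB = 3446 mm².
A_BC = 834.7 mm².
A_CD = 193.6 mm².
δ_AB = -21410·618/(3446·209000) = -0.01837 mm
δ_BC = 10590·361/(834.7·209000) = 0.02191 mm
δ_CD = 4050·784/(193.6·209000) = 0.07848 mm
δ = Σδ_i = 0.08202 mm.

0.0820 mm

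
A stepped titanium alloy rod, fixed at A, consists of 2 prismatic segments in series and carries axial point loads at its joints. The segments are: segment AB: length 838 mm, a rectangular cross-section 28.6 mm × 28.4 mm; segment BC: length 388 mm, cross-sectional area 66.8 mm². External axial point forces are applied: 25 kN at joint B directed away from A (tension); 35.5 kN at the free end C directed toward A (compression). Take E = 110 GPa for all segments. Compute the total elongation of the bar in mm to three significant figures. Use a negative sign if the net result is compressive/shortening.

-1.97 mm

Internal axial forces (sectioning from the free end, tension +): N_BC = -35.5 kN, N_AB = -10.5 kN.
A_AB = 812.2 mm².
δ_AB = -10500·838/(812.2·110000) = -0.09848 mm
δ_BC = -35500·388/(66.8·110000) = -1.875 mm
δ = Σδ_i = -1.973 mm.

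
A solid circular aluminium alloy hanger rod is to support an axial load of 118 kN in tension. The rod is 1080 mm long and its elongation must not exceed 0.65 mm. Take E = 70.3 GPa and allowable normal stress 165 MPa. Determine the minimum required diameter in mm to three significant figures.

59.6 mm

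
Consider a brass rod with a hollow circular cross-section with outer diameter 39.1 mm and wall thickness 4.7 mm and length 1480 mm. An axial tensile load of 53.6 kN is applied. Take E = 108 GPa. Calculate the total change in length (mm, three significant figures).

1.45 mm

A = 507.9 mm².
δ_mech = NL/(AE) = 53600·1480/(507.9·108000) = 1.446 mm.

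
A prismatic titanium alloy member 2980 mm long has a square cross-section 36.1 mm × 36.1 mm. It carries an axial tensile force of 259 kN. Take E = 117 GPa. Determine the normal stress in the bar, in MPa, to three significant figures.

199 MPa

A = 1303 mm².
σ = N/A = 259000/1303 = 198.7 MPa.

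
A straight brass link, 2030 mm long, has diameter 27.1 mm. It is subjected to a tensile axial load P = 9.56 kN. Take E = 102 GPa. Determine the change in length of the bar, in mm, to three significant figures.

0.330 mm

A = 576.8 mm².
δ_mech = NL/(AE) = 9560·2030/(576.8·102000) = 0.3299 mm.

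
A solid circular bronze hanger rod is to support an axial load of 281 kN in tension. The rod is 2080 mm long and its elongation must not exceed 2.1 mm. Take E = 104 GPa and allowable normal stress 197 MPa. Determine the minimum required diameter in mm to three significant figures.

Required area A ≥ P/σ_allow = 281000/197 = 1426 mm².
For a solid circular section, d ≥ √(4A/π) = 42.62 mm.
Elongation limit: A ≥ PL/(Eδ_allow) = 281000·2080/(104000·2.1) = 2676 mm² ⇒ d ≥ 58.37 mm.
The elongation limit governs.

58.4 mm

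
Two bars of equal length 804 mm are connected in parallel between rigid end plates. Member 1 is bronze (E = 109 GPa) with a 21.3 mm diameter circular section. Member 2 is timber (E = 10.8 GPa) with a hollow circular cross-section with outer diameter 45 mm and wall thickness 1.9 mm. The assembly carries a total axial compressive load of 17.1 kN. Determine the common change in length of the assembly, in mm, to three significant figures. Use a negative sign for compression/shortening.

A_1 = 356.3 mm².
A_2 = 257.3 mm².
Equal strain + equilibrium ⇒ each member carries load in proportion to AE: A₁E₁ = 38840000 N, A₂E₂ = 2778000 N, ΣAE = 41620000 N.
δ = PL/ΣAE = -17100·804/41620000 = -0.3303 mm.

-0.330 mm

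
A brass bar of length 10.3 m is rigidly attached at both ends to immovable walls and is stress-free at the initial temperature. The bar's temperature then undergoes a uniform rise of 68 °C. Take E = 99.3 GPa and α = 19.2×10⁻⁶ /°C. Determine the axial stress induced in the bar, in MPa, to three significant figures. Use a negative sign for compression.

Free thermal expansion αLΔT = 19.2e-6 · 10300 · 68 = 13.45 mm.
The walls impose strain ε = −(13.45)/10300 = -1.3056e-03; σ = Eε = 99300 · -1.3056e-03 = -129.6 MPa.

-130 MPa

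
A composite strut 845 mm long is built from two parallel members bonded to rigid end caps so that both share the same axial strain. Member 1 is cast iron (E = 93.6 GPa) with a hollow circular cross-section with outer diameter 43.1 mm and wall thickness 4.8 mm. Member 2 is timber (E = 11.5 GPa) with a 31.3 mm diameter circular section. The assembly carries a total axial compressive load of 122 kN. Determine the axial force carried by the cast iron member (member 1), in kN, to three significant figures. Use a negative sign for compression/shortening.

A_1 = 577.6 mm².
A_2 = 769.4 mm².
Equal strain + equilibrium ⇒ each member carries load in proportion to AE: A₁E₁ = 54060000 N, A₂E₂ = 8849000 N, ΣAE = 62910000 N.
F₁ = P·A₁E₁/ΣAE = -122000·54060000/62910000 = -104800 N.

-105 kN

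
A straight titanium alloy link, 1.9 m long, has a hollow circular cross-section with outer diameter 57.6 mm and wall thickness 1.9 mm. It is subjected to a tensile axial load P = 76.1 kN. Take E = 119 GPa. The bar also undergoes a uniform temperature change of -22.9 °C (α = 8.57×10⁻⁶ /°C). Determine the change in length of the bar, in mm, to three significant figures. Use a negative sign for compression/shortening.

3.28 mm

A = 332.5 mm².
δ_mech = NL/(AE) = 76100·1900/(332.5·119000) = 3.655 mm.
δ_thermal = αLΔT = 8.57e-6·1900·-22.9 = -0.3729 mm.
δ = δ_mech + δ_thermal = 3.282 mm.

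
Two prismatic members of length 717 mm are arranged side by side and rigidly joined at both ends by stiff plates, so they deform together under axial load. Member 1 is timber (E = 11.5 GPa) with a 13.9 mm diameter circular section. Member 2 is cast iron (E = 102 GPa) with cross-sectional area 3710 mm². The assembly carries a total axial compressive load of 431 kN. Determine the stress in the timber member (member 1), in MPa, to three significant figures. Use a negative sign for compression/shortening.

A_1 = 151.7 mm².
Equal strain + equilibrium ⇒ each member carries load in proportion to AE: A₁E₁ = 1745000 N, A₂E₂ = 378400000 N, ΣAE = 380200000 N.
σ₁ = P·E₁/ΣAE = -431000·11500/380200000 = -13.04 MPa.

-13.0 MPa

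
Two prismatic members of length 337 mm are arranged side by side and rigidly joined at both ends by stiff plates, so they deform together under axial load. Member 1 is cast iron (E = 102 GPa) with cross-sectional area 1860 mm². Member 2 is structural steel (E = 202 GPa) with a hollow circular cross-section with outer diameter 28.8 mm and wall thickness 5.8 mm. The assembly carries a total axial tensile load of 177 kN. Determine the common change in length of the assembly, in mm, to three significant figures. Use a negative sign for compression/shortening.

0.217 mm

A_2 = 419.1 mm².
Equal strain + equilibrium ⇒ each member carries load in proportion to AE: A₁E₁ = 189700000 N, A₂E₂ = 84660000 N, ΣAE = 274400000 N.
δ = PL/ΣAE = 177000·337/274400000 = 0.2174 mm.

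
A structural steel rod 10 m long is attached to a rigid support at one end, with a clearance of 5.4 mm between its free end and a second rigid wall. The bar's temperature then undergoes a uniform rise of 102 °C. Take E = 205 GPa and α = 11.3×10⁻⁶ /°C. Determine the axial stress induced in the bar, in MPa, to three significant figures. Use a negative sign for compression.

Free thermal expansion αLΔT = 11.3e-6 · 10000 · 102 = 11.53 mm.
The walls engage after the gap closes; constrained expansion = 11.53 − 5.4 = 6.126 mm.
The walls impose strain ε = −(6.126)/10000 = -6.1260e-04; σ = Eε = 205000 · -6.1260e-04 = -125.6 MPa.

-126 MPa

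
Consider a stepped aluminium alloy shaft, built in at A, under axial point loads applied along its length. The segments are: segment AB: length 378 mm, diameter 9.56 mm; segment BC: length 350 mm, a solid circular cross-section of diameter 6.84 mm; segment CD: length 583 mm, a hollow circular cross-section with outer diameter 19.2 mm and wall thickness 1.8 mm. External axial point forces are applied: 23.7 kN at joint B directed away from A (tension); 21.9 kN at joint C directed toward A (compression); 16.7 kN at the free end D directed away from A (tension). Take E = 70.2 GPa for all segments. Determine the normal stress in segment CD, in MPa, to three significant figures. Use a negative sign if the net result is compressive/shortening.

Internal axial forces (sectioning from the free end, tension +): N_CD = 16.7 kN, N_BC = -5.2 kN, N_AB = 18.5 kN.
A_CD = 98.39 mm².
σ_CD = N_CD/A_CD = 16700/98.39 = 169.7 MPa.

170 MPa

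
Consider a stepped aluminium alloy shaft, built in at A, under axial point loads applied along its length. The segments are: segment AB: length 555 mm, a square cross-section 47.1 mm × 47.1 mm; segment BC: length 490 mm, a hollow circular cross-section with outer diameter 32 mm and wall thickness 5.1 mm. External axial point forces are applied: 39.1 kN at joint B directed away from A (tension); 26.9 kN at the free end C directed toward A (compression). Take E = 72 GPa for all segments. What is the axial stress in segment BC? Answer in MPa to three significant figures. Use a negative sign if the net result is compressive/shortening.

Internal axial forces (sectioning from the free end, tension +): N_BC = -26.9 kN, N_AB = 12.2 kN.
A_BC = 431 mm².
σ_BC = N_BC/A_BC = -26900/431 = -62.41 MPa.

-62.4 MPa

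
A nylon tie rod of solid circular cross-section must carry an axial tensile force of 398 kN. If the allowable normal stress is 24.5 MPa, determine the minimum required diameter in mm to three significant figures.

144 mm

Required area A ≥ P/σ_allow = 398000/24.5 = 16240 mm².
For a solid circular section, d ≥ √(4A/π) = 143.8 mm.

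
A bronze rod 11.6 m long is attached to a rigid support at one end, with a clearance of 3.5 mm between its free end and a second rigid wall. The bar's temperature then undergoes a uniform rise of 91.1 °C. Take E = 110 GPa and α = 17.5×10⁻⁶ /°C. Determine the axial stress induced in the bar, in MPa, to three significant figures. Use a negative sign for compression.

-142 MPa

Free thermal expansion αLΔT = 17.5e-6 · 11600 · 91.1 = 18.49 mm.
The walls engage after the gap closes; constrained expansion = 18.49 − 3.5 = 14.99 mm.
The walls impose strain ε = −(14.99)/11600 = -1.2925e-03; σ = Eε = 110000 · -1.2925e-03 = -142.2 MPa.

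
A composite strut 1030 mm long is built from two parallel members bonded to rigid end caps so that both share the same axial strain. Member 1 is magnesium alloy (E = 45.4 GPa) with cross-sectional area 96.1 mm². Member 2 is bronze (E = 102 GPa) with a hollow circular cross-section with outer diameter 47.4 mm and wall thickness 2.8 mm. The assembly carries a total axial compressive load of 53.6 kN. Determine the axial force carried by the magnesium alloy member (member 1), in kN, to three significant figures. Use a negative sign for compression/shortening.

A_2 = 392.3 mm².
Equal strain + equilibrium ⇒ each member carries load in proportion to AE: A₁E₁ = 4363000 N, A₂E₂ = 40020000 N, ΣAE = 44380000 N.
F₁ = P·A₁E₁/ΣAE = -53600·4363000/44380000 = -5269 N.

-5.27 kN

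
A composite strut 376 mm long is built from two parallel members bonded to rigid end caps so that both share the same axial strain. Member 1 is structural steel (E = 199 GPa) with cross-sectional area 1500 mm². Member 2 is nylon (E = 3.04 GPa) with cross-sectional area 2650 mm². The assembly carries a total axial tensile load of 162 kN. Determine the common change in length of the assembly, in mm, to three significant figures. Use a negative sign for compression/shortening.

0.199 mm

Equal strain + equilibrium ⇒ each member carries load in proportion to AE: A₁E₁ = 298500000 N, A₂E₂ = 8056000 N, ΣAE = 306600000 N.
δ = PL/ΣAE = 162000·376/306600000 = 0.1987 mm.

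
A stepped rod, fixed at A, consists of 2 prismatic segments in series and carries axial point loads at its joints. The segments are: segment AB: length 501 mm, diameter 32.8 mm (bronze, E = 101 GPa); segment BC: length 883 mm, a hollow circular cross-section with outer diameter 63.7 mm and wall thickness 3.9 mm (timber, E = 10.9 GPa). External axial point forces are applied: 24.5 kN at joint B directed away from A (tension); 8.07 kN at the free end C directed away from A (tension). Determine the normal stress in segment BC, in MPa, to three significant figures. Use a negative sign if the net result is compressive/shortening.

Internal axial forces (sectioning from the free end, tension +): N_BC = 8.07 kN, N_AB = 32.57 kN.
A_BC = 732.7 mm².
σ_BC = N_BC/A_BC = 8070/732.7 = 11.01 MPa.

11.0 MPa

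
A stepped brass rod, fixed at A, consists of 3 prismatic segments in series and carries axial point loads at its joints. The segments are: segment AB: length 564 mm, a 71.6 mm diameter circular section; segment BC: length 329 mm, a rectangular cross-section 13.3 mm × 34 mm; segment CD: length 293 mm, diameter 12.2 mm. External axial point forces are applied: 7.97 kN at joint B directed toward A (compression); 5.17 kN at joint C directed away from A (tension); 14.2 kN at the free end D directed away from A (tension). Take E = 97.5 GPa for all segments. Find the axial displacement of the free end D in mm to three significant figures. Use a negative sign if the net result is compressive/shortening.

Internal axial forces (sectioning from the free end, tension +): N_CD = 14.2 kN, N_BC = 19.37 kN, N_AB = 11.4 kN.
A_AB = 4026 mm².
A_BC = 452.2 mm².
A_CD = 116.9 mm².
δ_AB = 11400·564/(4026·97500) = 0.01638 mm
δ_BC = 19370·329/(452.2·97500) = 0.1445 mm
δ_CD = 14200·293/(116.9·97500) = 0.365 mm
δ = Σδ_i = 0.526 mm.

0.526 mm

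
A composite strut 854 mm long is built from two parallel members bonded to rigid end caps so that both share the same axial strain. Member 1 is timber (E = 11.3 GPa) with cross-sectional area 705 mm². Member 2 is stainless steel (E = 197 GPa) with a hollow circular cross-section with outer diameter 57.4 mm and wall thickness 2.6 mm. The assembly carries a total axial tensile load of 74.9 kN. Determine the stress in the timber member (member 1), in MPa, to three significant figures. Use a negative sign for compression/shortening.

A_2 = 447.6 mm².
Equal strain + equilibrium ⇒ each member carries load in proportion to AE: A₁E₁ = 7966000 N, A₂E₂ = 88180000 N, ΣAE = 96150000 N.
σ₁ = P·E₁/ΣAE = 74900·11300/96150000 = 8.803 MPa.

8.80 MPa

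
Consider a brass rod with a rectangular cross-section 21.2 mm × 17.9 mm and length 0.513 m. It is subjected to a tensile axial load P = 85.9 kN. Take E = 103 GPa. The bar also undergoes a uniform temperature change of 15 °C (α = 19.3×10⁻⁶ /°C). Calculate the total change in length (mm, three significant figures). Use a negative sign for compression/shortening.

1.28 mm

A = 379.5 mm².
δ_mech = NL/(AE) = 85900·513/(379.5·103000) = 1.127 mm.
δ_thermal = αLΔT = 19.3e-6·513·15 = 0.1485 mm.
δ = δ_mech + δ_thermal = 1.276 mm.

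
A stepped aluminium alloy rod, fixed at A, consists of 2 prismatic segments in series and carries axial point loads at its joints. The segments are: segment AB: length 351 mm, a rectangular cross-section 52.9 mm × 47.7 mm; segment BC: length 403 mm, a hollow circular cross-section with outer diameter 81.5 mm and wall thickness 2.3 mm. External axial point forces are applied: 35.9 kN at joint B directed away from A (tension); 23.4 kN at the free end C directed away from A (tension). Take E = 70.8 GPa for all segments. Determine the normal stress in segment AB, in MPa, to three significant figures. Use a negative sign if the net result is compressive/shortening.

23.5 MPa

Internal axial forces (sectioning from the free end, tension +): N_BC = 23.4 kN, N_AB = 59.3 kN.
A_AB = 2523 mm².
σ_AB = N_AB/A_AB = 59300/2523 = 23.5 MPa.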